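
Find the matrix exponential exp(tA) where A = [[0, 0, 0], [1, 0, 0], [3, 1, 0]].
A has Jordan form J = [[0, 1, 0], [0, 0, 1], [0, 0, 0]] with A = PJP^{-1}, so e^{tA} = P e^{tJ} P^{-1}.

For a Jordan block J_k(λ), e^{tJ_k(λ)} = e^{λt} · (I + tN + t^2 N^2/2! + ... + t^{k-1} N^{k-1}/(k-1)!) where N is the nilpotent superdiagonal part.

Assembling the blocks and conjugating back gives the entries of e^{tA} as shown above.

e^{tA} = [[1, 0, 0], [t, 1, 0], [t*(t + 6)/2, t, 1]]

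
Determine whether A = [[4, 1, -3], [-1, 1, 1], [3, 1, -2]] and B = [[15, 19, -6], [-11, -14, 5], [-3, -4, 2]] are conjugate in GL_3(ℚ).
Two matrices over a field are similar if and only if they have the same invariant factors.

Both A and B have characteristic polynomial (x - 1)^3 and minimal polynomial (x - 1)^3. Computing further, both have invariant factors (x - 1)^3. Hence A and B are similar.

Yes.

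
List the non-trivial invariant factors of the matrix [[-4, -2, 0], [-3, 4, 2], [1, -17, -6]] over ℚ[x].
The Jordan structure of A has elementary divisors (x + 2)^3. Arranging the block sizes at each eigenvalue in decreasing order and taking row products gives the invariant factors.

Invariant factors (smallest first, each dividing the next): (x + 2)^3.

Check: the last factor (x + 2)^3 is the minimal polynomial, and the product (x + 2)^3 is the characteristic polynomial.

(x + 2)^3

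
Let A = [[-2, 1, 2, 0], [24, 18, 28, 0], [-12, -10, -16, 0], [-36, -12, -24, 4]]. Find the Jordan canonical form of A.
J = [[-2, 1, 0, 0], [0, -2, 0, 0], [0, 0, 4, 0], [0, 0, 0, 4]]

The characteristic polynomial is det(xI - A) = (x - 4)^2(x + 2)^2, so the eigenvalues are -2 (algebraic multiplicity 2), 4 (algebraic multiplicity 2).

For λ = -2: rank(A + 2I) = 3, rank((A + 2I)^2) = 2. The eigenspace has dimension 4 - 3 = 1, so there is 1 Jordan block; the rank sequence gives block sizes [2].

For λ = 4: rank(A - 4I) = 2. The eigenspace has dimension 4 - 2 = 2, so there are 2 Jordan blocks; the rank sequence gives block sizes [1, 1].

Assembling the blocks gives the Jordan form J above.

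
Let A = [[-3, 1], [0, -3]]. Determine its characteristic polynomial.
χ_A(x) = (x + 3)^2

xI - A = [[x + 3, -1], [0, x + 3]].

Expanding det(xI - A) along the first row:
det(xI - A) = + (x + 3)·det([[x + 3]]) - (-1)·det([[0]]).

Evaluating gives χ_A(x) = x^2 + 6x + 9 = (x + 3)^2.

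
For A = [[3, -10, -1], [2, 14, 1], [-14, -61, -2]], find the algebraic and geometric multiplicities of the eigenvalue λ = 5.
algebraic multiplicity 3, geometric multiplicity 1

The characteristic polynomial is (x - 5)^3, so the factor x - 5 appears with exponent 3: the algebraic multiplicity is 3.

rank(A - 5I) = 2, so the eigenspace has dimension 3 - 2 = 1: the geometric multiplicity is 1.

Since 1 < 3, A is not diagonalizable.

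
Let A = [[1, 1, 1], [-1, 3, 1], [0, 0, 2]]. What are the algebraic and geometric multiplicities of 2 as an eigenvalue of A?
The characteristic polynomial is (x - 2)^3, so the factor x - 2 appears with exponent 3: the algebraic multiplicity is 3.

rank(A - 2I) = 1, so the eigenspace has dimension 3 - 1 = 2: the geometric multiplicity is 2.

Since 2 < 3, A is not diagonalizable.

algebraic multiplicity 3, geometric multiplicity 2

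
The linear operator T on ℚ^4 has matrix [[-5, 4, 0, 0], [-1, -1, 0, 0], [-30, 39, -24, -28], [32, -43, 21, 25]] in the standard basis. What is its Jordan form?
J = [[-3, 1, 0, 0], [0, -3, 0, 0], [0, 0, -3, 0], [0, 0, 0, 4]]

The characteristic polynomial is det(xI - A) = (x - 4)(x + 3)^3, so the eigenvalues are -3 (algebraic multiplicity 3), 4 (algebraic multiplicity 1).

For λ = -3: rank(A + 3I) = 2, rank((A + 3I)^2) = 1. The eigenspace has dimension 4 - 2 = 2, so there are 2 Jordan blocks; the rank sequence gives block sizes [2, 1].

For λ = 4: algebraic multiplicity 1 gives one 1×1 block.

Assembling the blocks gives the Jordan form J above.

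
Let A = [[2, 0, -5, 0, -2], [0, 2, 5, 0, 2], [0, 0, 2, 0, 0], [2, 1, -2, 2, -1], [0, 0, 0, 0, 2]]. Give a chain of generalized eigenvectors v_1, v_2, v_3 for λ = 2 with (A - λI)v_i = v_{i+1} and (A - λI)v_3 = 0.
We seek v_1 ∈ ker((A - 2I)^3) \ ker((A - 2I)^2), then set v_{i+1} = (A - 2I) v_i.

One such chain is v_1 = [[0, 0, 1, 0, -2]]^T, v_2 = [[-1, 1, 0, 0, 0]]^T, v_3 = [[0, 0, 0, -1, 0]]^T. Check: (A - 2I) v_3 = [[0, 0, 0, 0, 0]]^T = 0.

v_1 = [[0, 0, 1, 0, -2]]^T, v_2 = [[-1, 1, 0, 0, 0]]^T, v_3 = [[0, 0, 0, -1, 0]]^T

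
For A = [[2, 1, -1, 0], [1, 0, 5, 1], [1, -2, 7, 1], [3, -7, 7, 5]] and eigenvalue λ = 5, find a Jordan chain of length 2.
We seek v_1 ∈ ker((A - 5I)^2) \ ker(A - 5I), then set v_{i+1} = (A - 5I) v_i.

One such chain is v_1 = [[0, 0, 0, 1]]^T, v_2 = [[0, 1, 1, 0]]^T. Check: (A - 5I) v_2 = [[0, 0, 0, 0]]^T = 0.

v_1 = [[0, 0, 0, 1]]^T, v_2 = [[0, 1, 1, 0]]^T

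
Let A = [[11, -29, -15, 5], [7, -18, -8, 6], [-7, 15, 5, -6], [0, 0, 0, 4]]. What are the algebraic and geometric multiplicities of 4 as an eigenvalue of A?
algebraic multiplicity 2, geometric multiplicity 1

The characteristic polynomial is (x - 4)^2(x + 3)^2, so the factor x - 4 appears with exponent 2: the algebraic multiplicity is 2.

rank(A - 4I) = 3, so the eigenspace has dimension 4 - 3 = 1: the geometric multiplicity is 1.

Since 1 < 2, A is not diagonalizable.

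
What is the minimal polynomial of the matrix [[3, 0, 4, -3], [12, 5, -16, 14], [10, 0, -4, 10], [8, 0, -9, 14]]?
The characteristic polynomial factors as (x - 6)^2(x - 5)(x - 1). The minimal polynomial is ∏(x - λ)^{k_λ} where k_λ is the size of the largest Jordan block at λ.

For λ = 1: rank(A - I) = 3, and the largest Jordan block has size 1 (the smallest k with rank((A - I)^k) = rank((A - I)^(k+1))).
For λ = 5: rank(A - 5I) = 3, and the largest Jordan block has size 1 (the smallest k with rank((A - 5I)^k) = rank((A - 5I)^(k+1))).
For λ = 6: rank(A - 6I) = 3, and the largest Jordan block has size 2 (the smallest k with rank((A - 6I)^k) = rank((A - 6I)^(k+1))).

So m_A(x) = (x - 6)^2(x - 5)(x - 1).

m_A(x) = (x - 6)^2(x - 5)(x - 1)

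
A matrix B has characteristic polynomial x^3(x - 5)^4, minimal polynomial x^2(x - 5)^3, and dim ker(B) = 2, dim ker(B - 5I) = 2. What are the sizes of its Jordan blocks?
λ = 0: algebraic multiplicity 3 (exponent in χ_B), largest block size 2 (exponent in m_B), 2 blocks (geometric multiplicity). These force block sizes [2, 1].
λ = 5: algebraic multiplicity 4 (exponent in χ_B), largest block size 3 (exponent in m_B), 2 blocks (geometric multiplicity). These force block sizes [3, 1].

Jordan blocks: (0, 2), (0, 1), (5, 3), (5, 1)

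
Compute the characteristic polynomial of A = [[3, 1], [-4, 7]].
xI - A = [[x - 3, -1], [4, x - 7]].

Expanding det(xI - A) along the first row:
det(xI - A) = + (x - 3)·det([[x - 7]]) - (-1)·det([[4]]).

Evaluating gives χ_A(x) = x^2 - 10x + 25 = (x - 5)^2.

χ_A(x) = (x - 5)^2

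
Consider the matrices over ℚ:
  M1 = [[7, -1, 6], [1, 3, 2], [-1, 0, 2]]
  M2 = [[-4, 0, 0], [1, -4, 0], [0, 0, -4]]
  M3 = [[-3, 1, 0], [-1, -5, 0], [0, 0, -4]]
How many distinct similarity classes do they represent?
Characteristic polynomials: χ_{M1} = (x - 4)^3, χ_{M2} = (x + 4)^3, χ_{M3} = (x + 4)^3.

{M1}: invariant factors (x - 4)^3.

{M2, M3}: invariant factors x + 4, (x + 4)^2.

Matrices are similar if and only if their invariant-factor lists agree; the partition into similarity classes is {M1}, {M2, M3}.

2 classes: {M1}, {M2, M3}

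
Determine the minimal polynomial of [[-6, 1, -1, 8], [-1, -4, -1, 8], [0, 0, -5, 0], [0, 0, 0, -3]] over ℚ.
m_A(x) = (x + 3)(x + 5)^2

The characteristic polynomial factors as (x + 3)(x + 5)^3. The minimal polynomial is ∏(x - λ)^{k_λ} where k_λ is the size of the largest Jordan block at λ.

For λ = -5: rank(A + 5I) = 2, and the largest Jordan block has size 2 (the smallest k with rank((A + 5I)^k) = rank((A + 5I)^(k+1))).
For λ = -3: rank(A + 3I) = 3, and the largest Jordan block has size 1 (the smallest k with rank((A + 3I)^k) = rank((A + 3I)^(k+1))).

So m_A(x) = (x + 3)(x + 5)^2.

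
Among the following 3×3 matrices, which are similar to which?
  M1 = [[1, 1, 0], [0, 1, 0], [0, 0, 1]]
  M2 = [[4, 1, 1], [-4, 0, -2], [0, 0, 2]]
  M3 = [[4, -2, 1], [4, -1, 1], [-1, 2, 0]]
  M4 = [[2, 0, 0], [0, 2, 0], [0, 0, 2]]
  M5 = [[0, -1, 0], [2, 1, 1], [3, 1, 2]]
Characteristic polynomials: χ_{M1} = (x - 1)^3, χ_{M2} = (x - 2)^3, χ_{M3} = (x - 1)^3, χ_{M4} = (x - 2)^3, χ_{M5} = (x - 1)^3.

{M1}: invariant factors x - 1, (x - 1)^2.

{M2}: invariant factors x - 2, (x - 2)^2.

{M3, M5}: invariant factors (x - 1)^3.

{M4}: invariant factors x - 2, x - 2, x - 2.

Matrices are similar if and only if their invariant-factor lists agree; the partition into similarity classes is {M1}, {M2}, {M3, M5}, {M4}.

4 classes: {M1}, {M2}, {M3, M5}, {M4}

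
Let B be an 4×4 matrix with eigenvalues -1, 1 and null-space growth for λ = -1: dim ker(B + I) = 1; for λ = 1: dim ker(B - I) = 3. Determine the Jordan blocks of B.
λ = -1: successive nullity increments [1] count blocks of size ≥ k; block sizes are [1].
λ = 1: successive nullity increments [3] count blocks of size ≥ k; block sizes are [1, 1, 1].

Jordan blocks: (-1, 1), (1, 1), (1, 1), (1, 1)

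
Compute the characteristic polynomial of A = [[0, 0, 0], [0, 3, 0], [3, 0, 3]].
xI - A = [[x, 0, 0], [0, x - 3, 0], [-3, 0, x - 3]].

Expanding det(xI - A) along the first row:
det(xI - A) = + (x)·det([[x - 3, 0], [0, x - 3]]) - (0)·det([[0, 0], [-3, x - 3]]) + (0)·det([[0, x - 3], [-3, 0]]).

Evaluating gives χ_A(x) = x^3 - 6x^2 + 9x = x(x - 3)^2.

χ_A(x) = x(x - 3)^2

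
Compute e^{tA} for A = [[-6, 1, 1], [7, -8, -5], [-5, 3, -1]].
e^{tA} = [[(3*t^2/2 - t + 1)*e^{-5*t}, t*(2 - t)*e^{-5*t}/2, t*(1 - t)*e^{-5*t}], [t*(14 - 3*t)*e^{-5*t}/2, (t^2 - 6*t + 2)*e^{-5*t}/2, t*(t - 5)*e^{-5*t}], [t*(3*t - 5)*e^{-5*t}, t*(3 - t)*e^{-5*t}, (-2*t^2 + 4*t + 1)*e^{-5*t}]]

A has Jordan form J = [[-5, 1, 0], [0, -5, 1], [0, 0, -5]] with A = PJP^{-1}, so e^{tA} = P e^{tJ} P^{-1}.

For a Jordan block J_k(λ), e^{tJ_k(λ)} = e^{λt} · (I + tN + t^2 N^2/2! + ... + t^{k-1} N^{k-1}/(k-1)!) where N is the nilpotent superdiagonal part.

Assembling the blocks and conjugating back gives the entries of e^{tA} as shown above.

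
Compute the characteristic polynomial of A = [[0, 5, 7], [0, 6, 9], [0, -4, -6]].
χ_A(x) = x^3

xI - A = [[x, -5, -7], [0, x - 6, -9], [0, 4, x + 6]].

Expanding det(xI - A) along the first row:
det(xI - A) = + (x)·det([[x - 6, -9], [4, x + 6]]) - (-5)·det([[0, -9], [0, x + 6]]) + (-7)·det([[0, x - 6], [0, 4]]).

Evaluating gives χ_A(x) = x^3.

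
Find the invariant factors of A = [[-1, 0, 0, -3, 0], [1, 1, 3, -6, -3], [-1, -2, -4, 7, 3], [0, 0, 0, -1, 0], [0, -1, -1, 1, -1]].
x + 1, (x + 1)^3(x + 2)

The Jordan structure of A has elementary divisors (x + 2), (x + 1)^3, (x + 1). Arranging the block sizes at each eigenvalue in decreasing order and taking row products gives the invariant factors.

Invariant factors (smallest first, each dividing the next): x + 1, (x + 1)^3(x + 2).

Check: the last factor (x + 1)^3(x + 2) is the minimal polynomial, and the product (x + 1)^4(x + 2) is the characteristic polynomial.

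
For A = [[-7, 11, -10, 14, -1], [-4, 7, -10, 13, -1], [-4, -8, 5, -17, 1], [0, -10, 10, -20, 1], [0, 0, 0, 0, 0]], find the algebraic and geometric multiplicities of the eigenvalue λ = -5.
The characteristic polynomial is x^2(x + 5)^3, so the factor x + 5 appears with exponent 3: the algebraic multiplicity is 3.

rank(A + 5I) = 3, so the eigenspace has dimension 5 - 3 = 2: the geometric multiplicity is 2.

Since 2 < 3, A is not diagonalizable.

algebraic multiplicity 3, geometric multiplicity 2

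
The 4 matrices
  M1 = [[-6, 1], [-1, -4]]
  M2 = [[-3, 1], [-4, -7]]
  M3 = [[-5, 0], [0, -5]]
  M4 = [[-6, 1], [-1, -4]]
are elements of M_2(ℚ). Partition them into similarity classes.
2 classes: {M1, M2, M4}, {M3}

Characteristic polynomials: χ_{M1} = (x + 5)^2, χ_{M2} = (x + 5)^2, χ_{M3} = (x + 5)^2, χ_{M4} = (x + 5)^2.

{M1, M2, M4}: invariant factors (x + 5)^2.

{M3}: invariant factors x + 5, x + 5.

Matrices are similar if and only if their invariant-factor lists agree; the partition into similarity classes is {M1, M2, M4}, {M3}.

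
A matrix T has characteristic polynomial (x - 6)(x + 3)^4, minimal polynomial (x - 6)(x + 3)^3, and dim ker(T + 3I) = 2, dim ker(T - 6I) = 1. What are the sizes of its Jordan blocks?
Jordan blocks: (-3, 3), (-3, 1), (6, 1)

λ = -3: algebraic multiplicity 4 (exponent in χ_T), largest block size 3 (exponent in m_T), 2 blocks (geometric multiplicity). These force block sizes [3, 1].
λ = 6: algebraic multiplicity 1 (exponent in χ_T), largest block size 1 (exponent in m_T), 1 block (geometric multiplicity). This forces block sizes [1].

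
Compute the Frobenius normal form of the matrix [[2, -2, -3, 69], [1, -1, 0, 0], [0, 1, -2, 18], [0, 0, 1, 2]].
R = [[0, 0, 0, 75], [1, 0, 0, -25], [0, 1, 0, 22], [0, 0, 1, 1]]

The invariant factors of A (the non-unit diagonal entries of the Smith normal form of xI - A over ℚ[x]) are (x - 5)(x + 5)(x^2 - x + 3), each dividing the next. The characteristic polynomial is their product, (x - 5)(x + 5)(x^2 - x + 3).

The rational canonical form is the block-diagonal matrix of companion matrices C(f_i):
R = [[0, 0, 0, 75], [1, 0, 0, -25], [0, 1, 0, 22], [0, 0, 1, 1]].

Note the characteristic polynomial does not split into linear factors over ℚ, so A has no Jordan form over ℚ; the rational canonical form exists over any field.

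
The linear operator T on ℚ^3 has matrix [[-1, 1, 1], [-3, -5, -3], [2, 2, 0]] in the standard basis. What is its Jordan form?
The characteristic polynomial is det(xI - A) = (x + 2)^3, so the eigenvalues are -2 (algebraic multiplicity 3).

For λ = -2: rank(A + 2I) = 1, rank((A + 2I)^2) = 0. The eigenspace has dimension 3 - 1 = 2, so there are 2 Jordan blocks; the rank sequence gives block sizes [2, 1].

Assembling the blocks gives the Jordan form J above.

J = [[-2, 1, 0], [0, -2, 0], [0, 0, -2]]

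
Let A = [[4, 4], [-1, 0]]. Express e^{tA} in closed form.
A has Jordan form J = [[2, 1], [0, 2]] with A = PJP^{-1}, so e^{tA} = P e^{tJ} P^{-1}.

For a Jordan block J_k(λ), e^{tJ_k(λ)} = e^{λt} · (I + tN + t^2 N^2/2! + ... + t^{k-1} N^{k-1}/(k-1)!) where N is the nilpotent superdiagonal part.

Assembling the blocks and conjugating back gives the entries of e^{tA} as shown above.

e^{tA} = [[(2*t + 1)*e^{2*t}, 4*t*e^{2*t}], [-t*e^{2*t}, (1 - 2*t)*e^{2*t}]]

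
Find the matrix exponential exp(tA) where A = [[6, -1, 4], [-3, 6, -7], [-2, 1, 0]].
A has Jordan form J = [[4, 1, 0], [0, 4, 1], [0, 0, 4]] with A = PJP^{-1}, so e^{tA} = P e^{tJ} P^{-1}.

For a Jordan block J_k(λ), e^{tJ_k(λ)} = e^{λt} · (I + tN + t^2 N^2/2! + ... + t^{k-1} N^{k-1}/(k-1)!) where N is the nilpotent superdiagonal part.

Assembling the blocks and conjugating back gives the entries of e^{tA} as shown above.

e^{tA} = [[(-t^2 + 4*t + 2)*e^{4*t}/2, -t*e^{4*t}, t*(8 - t)*e^{4*t}/2], [t*(t - 3)*e^{4*t}, (2*t + 1)*e^{4*t}, t*(t - 7)*e^{4*t}], [t*(t - 4)*e^{4*t}/2, t*e^{4*t}, (t^2 - 8*t + 2)*e^{4*t}/2]]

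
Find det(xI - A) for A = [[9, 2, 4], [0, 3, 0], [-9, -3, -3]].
xI - A = [[x - 9, -2, -4], [0, x - 3, 0], [9, 3, x + 3]].

Expanding det(xI - A) along the first row:
det(xI - A) = + (x - 9)·det([[x - 3, 0], [3, x + 3]]) - (-2)·det([[0, 0], [9, x + 3]]) + (-4)·det([[0, x - 3], [9, 3]]).

Evaluating gives χ_A(x) = x^3 - 9x^2 + 27x - 27 = (x - 3)^3.

χ_A(x) = (x - 3)^3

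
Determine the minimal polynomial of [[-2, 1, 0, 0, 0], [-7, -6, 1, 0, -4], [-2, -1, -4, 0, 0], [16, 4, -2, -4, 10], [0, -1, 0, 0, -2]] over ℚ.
The characteristic polynomial factors as (x + 2)(x + 4)^4. The minimal polynomial is ∏(x - λ)^{k_λ} where k_λ is the size of the largest Jordan block at λ.

For λ = -4: rank(A + 4I) = 3, and the largest Jordan block has size 3 (the smallest k with rank((A + 4I)^k) = rank((A + 4I)^(k+1))).
For λ = -2: rank(A + 2I) = 4, and the largest Jordan block has size 1 (the smallest k with rank((A + 2I)^k) = rank((A + 2I)^(k+1))).

So m_A(x) = (x + 2)(x + 4)^3.

m_A(x) = (x + 2)(x + 4)^3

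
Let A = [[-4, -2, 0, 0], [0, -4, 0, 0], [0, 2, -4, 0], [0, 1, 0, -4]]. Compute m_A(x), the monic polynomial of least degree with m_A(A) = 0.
The characteristic polynomial factors as (x + 4)^4. The minimal polynomial is ∏(x - λ)^{k_λ} where k_λ is the size of the largest Jordan block at λ.

For λ = -4: rank(A + 4I) = 1, and the largest Jordan block has size 2 (the smallest k with rank((A + 4I)^k) = rank((A + 4I)^(k+1))).

So m_A(x) = (x + 4)^2.

m_A(x) = (x + 4)^2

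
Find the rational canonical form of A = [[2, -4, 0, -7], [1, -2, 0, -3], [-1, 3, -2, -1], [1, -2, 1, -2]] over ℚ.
The invariant factors of A (the non-unit diagonal entries of the Smith normal form of xI - A over ℚ[x]) are (x + 1)^4, each dividing the next. The characteristic polynomial is their product, (x + 1)^4.

The rational canonical form is the block-diagonal matrix of companion matrices C(f_i):
R = [[0, 0, 0, -1], [1, 0, 0, -4], [0, 1, 0, -6], [0, 0, 1, -4]].

R = [[0, 0, 0, -1], [1, 0, 0, -4], [0, 1, 0, -6], [0, 0, 1, -4]]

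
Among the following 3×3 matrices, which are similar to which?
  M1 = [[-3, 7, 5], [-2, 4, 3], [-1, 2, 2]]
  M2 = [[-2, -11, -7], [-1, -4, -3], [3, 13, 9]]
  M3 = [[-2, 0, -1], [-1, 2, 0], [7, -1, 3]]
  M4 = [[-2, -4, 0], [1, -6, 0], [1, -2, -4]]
Characteristic polynomials: χ_{M1} = (x - 1)^3, χ_{M2} = (x - 1)^3, χ_{M3} = (x - 1)^3, χ_{M4} = (x + 4)^3.

{M1, M2, M3}: invariant factors (x - 1)^3.

{M4}: invariant factors x + 4, (x + 4)^2.

Matrices are similar if and only if their invariant-factor lists agree; the partition into similarity classes is {M1, M2, M3}, {M4}.

2 classes: {M1, M2, M3}, {M4}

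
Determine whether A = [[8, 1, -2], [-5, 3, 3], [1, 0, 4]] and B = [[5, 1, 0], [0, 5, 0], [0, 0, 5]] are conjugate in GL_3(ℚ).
Both have characteristic polynomial (x - 5)^3, but the minimal polynomial of A is (x - 5)^3 while the minimal polynomial of B is (x - 5)^2. The minimal polynomial is a similarity invariant, so A and B are not similar.

No.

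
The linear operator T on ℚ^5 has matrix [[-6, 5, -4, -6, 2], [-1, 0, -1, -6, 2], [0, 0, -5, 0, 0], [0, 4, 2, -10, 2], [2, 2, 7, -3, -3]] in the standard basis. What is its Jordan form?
The characteristic polynomial is det(xI - A) = (x + 4)(x + 5)^4, so the eigenvalues are -5 (algebraic multiplicity 4), -4 (algebraic multiplicity 1).

For λ = -5: rank(A + 5I) = 3, rank((A + 5I)^2) = 2, rank((A + 5I)^3) = 1. The eigenspace has dimension 5 - 3 = 2, so there are 2 Jordan blocks; the rank sequence gives block sizes [3, 1].

For λ = -4: algebraic multiplicity 1 gives one 1×1 block.

Assembling the blocks gives the Jordan form J above.

J = [[-5, 1, 0, 0, 0], [0, -5, 1, 0, 0], [0, 0, -5, 0, 0], [0, 0, 0, -5, 0], [0, 0, 0, 0, -4]]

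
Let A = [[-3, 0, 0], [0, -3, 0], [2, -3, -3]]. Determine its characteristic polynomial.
xI - A = [[x + 3, 0, 0], [0, x + 3, 0], [-2, 3, x + 3]].

Expanding det(xI - A) along the first row:
det(xI - A) = + (x + 3)·det([[x + 3, 0], [3, x + 3]]) - (0)·det([[0, 0], [-2, x + 3]]) + (0)·det([[0, x + 3], [-2, 3]]).

Evaluating gives χ_A(x) = x^3 + 9x^2 + 27x + 27 = (x + 3)^3.

χ_A(x) = (x + 3)^3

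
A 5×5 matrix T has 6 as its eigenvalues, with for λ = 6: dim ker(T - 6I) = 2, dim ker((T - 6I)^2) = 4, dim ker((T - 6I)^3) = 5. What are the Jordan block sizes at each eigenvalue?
Jordan blocks: (6, 3), (6, 2)

λ = 6: successive nullity increments [2, 2, 1] count blocks of size ≥ k; block sizes are [3, 2].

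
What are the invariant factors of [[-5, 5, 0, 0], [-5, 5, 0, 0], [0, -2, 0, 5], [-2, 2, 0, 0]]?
The Jordan structure of A has elementary divisors x^2, x^2. Arranging the block sizes at each eigenvalue in decreasing order and taking row products gives the invariant factors.

Invariant factors (smallest first, each dividing the next): x^2, x^2.

Check: the last factor x^2 is the minimal polynomial, and the product x^4 is the characteristic polynomial.

x^2, x^2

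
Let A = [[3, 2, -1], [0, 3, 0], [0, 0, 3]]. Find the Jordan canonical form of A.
J = [[3, 1, 0], [0, 3, 0], [0, 0, 3]]

The characteristic polynomial is det(xI - A) = (x - 3)^3, so the eigenvalues are 3 (algebraic multiplicity 3).

For λ = 3: rank(A - 3I) = 1, rank((A - 3I)^2) = 0. The eigenspace has dimension 3 - 1 = 2, so there are 2 Jordan blocks; the rank sequence gives block sizes [2, 1].

Assembling the blocks gives the Jordan form J above.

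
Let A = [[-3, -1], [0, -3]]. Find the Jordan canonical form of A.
The characteristic polynomial is det(xI - A) = (x + 3)^2, so the eigenvalues are -3 (algebraic multiplicity 2).

For λ = -3: rank(A + 3I) = 1, rank((A + 3I)^2) = 0. The eigenspace has dimension 2 - 1 = 1, so there is 1 Jordan block; the rank sequence gives block sizes [2].

Assembling the blocks gives the Jordan form J above.

J = [[-3, 1], [0, -3]]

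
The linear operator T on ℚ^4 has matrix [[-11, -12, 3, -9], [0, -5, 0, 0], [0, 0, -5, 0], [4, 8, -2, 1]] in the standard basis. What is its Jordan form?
The characteristic polynomial is det(xI - A) = (x + 5)^4, so the eigenvalues are -5 (algebraic multiplicity 4).

For λ = -5: rank(A + 5I) = 1, rank((A + 5I)^2) = 0. The eigenspace has dimension 4 - 1 = 3, so there are 3 Jordan blocks; the rank sequence gives block sizes [2, 1, 1].

Assembling the blocks gives the Jordan form J above.

J = [[-5, 1, 0, 0], [0, -5, 0, 0], [0, 0, -5, 0], [0, 0, 0, -5]]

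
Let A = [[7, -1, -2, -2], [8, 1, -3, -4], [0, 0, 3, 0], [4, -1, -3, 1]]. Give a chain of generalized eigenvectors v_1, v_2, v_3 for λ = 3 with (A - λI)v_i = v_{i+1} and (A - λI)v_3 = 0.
v_1 = [[2, 4, 1, 1]]^T, v_2 = [[0, 1, 0, -1]]^T, v_3 = [[1, 2, 0, 1]]^T

We seek v_1 ∈ ker((A - 3I)^3) \ ker((A - 3I)^2), then set v_{i+1} = (A - 3I) v_i.

One such chain is v_1 = [[2, 4, 1, 1]]^T, v_2 = [[0, 1, 0, -1]]^T, v_3 = [[1, 2, 0, 1]]^T. Check: (A - 3I) v_3 = [[0, 0, 0, 0]]^T = 0.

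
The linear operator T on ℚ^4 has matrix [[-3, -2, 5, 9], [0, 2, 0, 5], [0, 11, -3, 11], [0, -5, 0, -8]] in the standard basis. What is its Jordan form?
The characteristic polynomial is det(xI - A) = (x + 3)^4, so the eigenvalues are -3 (algebraic multiplicity 4).

For λ = -3: rank(A + 3I) = 2, rank((A + 3I)^2) = 0. The eigenspace has dimension 4 - 2 = 2, so there are 2 Jordan blocks; the rank sequence gives block sizes [2, 2].

Assembling the blocks gives the Jordan form J above.

J = [[-3, 1, 0, 0], [0, -3, 0, 0], [0, 0, -3, 1], [0, 0, 0, -3]]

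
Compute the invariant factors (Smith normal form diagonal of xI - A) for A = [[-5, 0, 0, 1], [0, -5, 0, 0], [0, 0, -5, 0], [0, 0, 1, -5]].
The Jordan structure of A has elementary divisors (x + 5)^3, (x + 5). Arranging the block sizes at each eigenvalue in decreasing order and taking row products gives the invariant factors.

Invariant factors (smallest first, each dividing the next): x + 5, (x + 5)^3.

Check: the last factor (x + 5)^3 is the minimal polynomial, and the product (x + 5)^4 is the characteristic polynomial.

x + 5, (x + 5)^3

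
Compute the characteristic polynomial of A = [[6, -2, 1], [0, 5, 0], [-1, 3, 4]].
xI - A = [[x - 6, 2, -1], [0, x - 5, 0], [1, -3, x - 4]].

Expanding det(xI - A) along the first row:
det(xI - A) = + (x - 6)·det([[x - 5, 0], [-3, x - 4]]) - (2)·det([[0, 0], [1, x - 4]]) + (-1)·det([[0, x - 5], [1, -3]]).

Evaluating gives χ_A(x) = x^3 - 15x^2 + 75x - 125 = (x - 5)^3.

χ_A(x) = (x - 5)^3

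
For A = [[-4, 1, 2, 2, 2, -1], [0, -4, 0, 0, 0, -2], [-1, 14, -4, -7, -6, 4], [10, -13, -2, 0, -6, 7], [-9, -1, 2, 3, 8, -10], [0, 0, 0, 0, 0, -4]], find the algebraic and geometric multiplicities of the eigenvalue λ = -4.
The characteristic polynomial is (x - 4)^2(x + 4)^4, so the factor x + 4 appears with exponent 4: the algebraic multiplicity is 4.

rank(A + 4I) = 4, so the eigenspace has dimension 6 - 4 = 2: the geometric multiplicity is 2.

Since 2 < 4, A is not diagonalizable.

algebraic multiplicity 4, geometric multiplicity 2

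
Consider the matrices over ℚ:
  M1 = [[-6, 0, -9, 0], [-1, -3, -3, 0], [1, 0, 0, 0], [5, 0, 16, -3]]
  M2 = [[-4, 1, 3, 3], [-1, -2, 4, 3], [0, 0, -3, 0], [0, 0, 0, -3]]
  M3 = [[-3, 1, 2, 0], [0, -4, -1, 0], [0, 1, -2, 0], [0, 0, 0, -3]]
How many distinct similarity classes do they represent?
Characteristic polynomials: χ_{M1} = (x + 3)^4, χ_{M2} = (x + 3)^4, χ_{M3} = (x + 3)^4.

{M1, M2, M3}: invariant factors x + 3, (x + 3)^3.

Matrices are similar if and only if their invariant-factor lists agree; the partition into similarity classes is {M1, M2, M3}.

1 class: {M1, M2, M3}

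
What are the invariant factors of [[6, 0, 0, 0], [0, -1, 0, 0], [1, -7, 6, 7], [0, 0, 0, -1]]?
The Jordan structure of A has elementary divisors (x + 1), (x + 1), (x - 6)^2. Arranging the block sizes at each eigenvalue in decreasing order and taking row products gives the invariant factors.

Invariant factors (smallest first, each dividing the next): x + 1, (x - 6)^2(x + 1).

Check: the last factor (x - 6)^2(x + 1) is the minimal polynomial, and the product (x - 6)^2(x + 1)^2 is the characteristic polynomial.

x + 1, (x - 6)^2(x + 1)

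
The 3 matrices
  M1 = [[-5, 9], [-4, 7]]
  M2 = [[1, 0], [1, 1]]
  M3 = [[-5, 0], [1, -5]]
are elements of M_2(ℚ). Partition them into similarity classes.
2 classes: {M1, M2}, {M3}

Characteristic polynomials: χ_{M1} = (x - 1)^2, χ_{M2} = (x - 1)^2, χ_{M3} = (x + 5)^2.

{M1, M2}: invariant factors (x - 1)^2.

{M3}: invariant factors (x + 5)^2.

Matrices are similar if and only if their invariant-factor lists agree; the partition into similarity classes is {M1, M2}, {M3}.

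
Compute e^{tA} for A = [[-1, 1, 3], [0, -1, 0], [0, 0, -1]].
e^{tA} = [[e^{-t}, t*e^{-t}, 3*t*e^{-t}], [0, e^{-t}, 0], [0, 0, e^{-t}]]

A has Jordan form J = [[-1, 1, 0], [0, -1, 0], [0, 0, -1]] with A = PJP^{-1}, so e^{tA} = P e^{tJ} P^{-1}.

For a Jordan block J_k(λ), e^{tJ_k(λ)} = e^{λt} · (I + tN + t^2 N^2/2! + ... + t^{k-1} N^{k-1}/(k-1)!) where N is the nilpotent superdiagonal part.

Assembling the blocks and conjugating back gives the entries of e^{tA} as shown above.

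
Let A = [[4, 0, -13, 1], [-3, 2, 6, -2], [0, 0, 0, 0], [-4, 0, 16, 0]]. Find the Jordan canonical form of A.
J = [[0, 0, 0, 0], [0, 2, 1, 0], [0, 0, 2, 1], [0, 0, 0, 2]]

The characteristic polynomial is det(xI - A) = x(x - 2)^3, so the eigenvalues are 0 (algebraic multiplicity 1), 2 (algebraic multiplicity 3).

For λ = 0: algebraic multiplicity 1 gives one 1×1 block.

For λ = 2: rank(A - 2I) = 3, rank((A - 2I)^2) = 2, rank((A - 2I)^3) = 1. The eigenspace has dimension 4 - 3 = 1, so there is 1 Jordan block; the rank sequence gives block sizes [3].

Assembling the blocks gives the Jordan form J above.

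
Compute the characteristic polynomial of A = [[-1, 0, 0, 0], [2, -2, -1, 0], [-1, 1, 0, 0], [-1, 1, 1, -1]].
xI - A = [[x + 1, 0, 0, 0], [-2, x + 2, 1, 0], [1, -1, x, 0], [1, -1, -1, x + 1]].

Expanding det(xI - A) along the first row:
det(xI - A) = + (x + 1)·det([[x + 2, 1, 0], [-1, x, 0], [-1, -1, x + 1]]) - (0)·det([[-2, 1, 0], [1, x, 0], [1, -1, x + 1]]) + (0)·det([[-2, x + 2, 0], [1, -1, 0], [1, -1, x + 1]]) - (0)·det([[-2, x + 2, 1], [1, -1, x], [1, -1, -1]]).

Evaluating gives χ_A(x) = x^4 + 4x^3 + 6x^2 + 4x + 1 = (x + 1)^4.

χ_A(x) = (x + 1)^4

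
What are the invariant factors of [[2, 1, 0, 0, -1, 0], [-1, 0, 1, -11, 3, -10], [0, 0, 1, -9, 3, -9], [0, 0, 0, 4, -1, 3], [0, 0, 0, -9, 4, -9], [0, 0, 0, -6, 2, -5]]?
x - 1, (x - 1)^2, (x - 1)^3

The Jordan structure of A has elementary divisors (x - 1)^3, (x - 1)^2, (x - 1). Arranging the block sizes at each eigenvalue in decreasing order and taking row products gives the invariant factors.

Invariant factors (smallest first, each dividing the next): x - 1, (x - 1)^2, (x - 1)^3.

Check: the last factor (x - 1)^3 is the minimal polynomial, and the product (x - 1)^6 is the characteristic polynomial.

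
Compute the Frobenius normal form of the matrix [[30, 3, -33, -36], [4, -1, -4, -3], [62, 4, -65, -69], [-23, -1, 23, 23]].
R = [[-3, 0, 0, 0], [0, 0, 0, -36], [0, 1, 0, -33], [0, 0, 1, -10]]

The invariant factors of A (the non-unit diagonal entries of the Smith normal form of xI - A over ℚ[x]) are x + 3, (x + 3)^2(x + 4), each dividing the next. The characteristic polynomial is their product, (x + 3)^3(x + 4).

The rational canonical form is the block-diagonal matrix of companion matrices C(f_i):
R = [[-3, 0, 0, 0], [0, 0, 0, -36], [0, 1, 0, -33], [0, 0, 1, -10]].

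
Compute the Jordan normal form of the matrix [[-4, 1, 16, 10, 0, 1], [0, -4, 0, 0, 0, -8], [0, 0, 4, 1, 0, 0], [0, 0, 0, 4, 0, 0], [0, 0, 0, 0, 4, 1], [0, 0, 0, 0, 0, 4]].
J = [[-4, 1, 0, 0, 0, 0], [0, -4, 0, 0, 0, 0], [0, 0, 4, 1, 0, 0], [0, 0, 0, 4, 0, 0], [0, 0, 0, 0, 4, 1], [0, 0, 0, 0, 0, 4]]

The characteristic polynomial is det(xI - A) = (x - 4)^4(x + 4)^2, so the eigenvalues are -4 (algebraic multiplicity 2), 4 (algebraic multiplicity 4).

For λ = -4: rank(A + 4I) = 5, rank((A + 4I)^2) = 4. The eigenspace has dimension 6 - 5 = 1, so there is 1 Jordan block; the rank sequence gives block sizes [2].

For λ = 4: rank(A - 4I) = 4, rank((A - 4I)^2) = 2. The eigenspace has dimension 6 - 4 = 2, so there are 2 Jordan blocks; the rank sequence gives block sizes [2, 2].

Assembling the blocks gives the Jordan form J above.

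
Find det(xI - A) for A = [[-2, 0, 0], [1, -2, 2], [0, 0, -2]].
χ_A(x) = (x + 2)^3

xI - A = [[x + 2, 0, 0], [-1, x + 2, -2], [0, 0, x + 2]].

Expanding det(xI - A) along the first row:
det(xI - A) = + (x + 2)·det([[x + 2, -2], [0, x + 2]]) - (0)·det([[-1, -2], [0, x + 2]]) + (0)·det([[-1, x + 2], [0, 0]]).

Evaluating gives χ_A(x) = x^3 + 6x^2 + 12x + 8 = (x + 2)^3.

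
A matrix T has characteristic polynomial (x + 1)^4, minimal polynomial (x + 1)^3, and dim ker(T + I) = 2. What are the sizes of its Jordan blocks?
λ = -1: algebraic multiplicity 4 (exponent in χ_T), largest block size 3 (exponent in m_T), 2 blocks (geometric multiplicity). These force block sizes [3, 1].

Jordan blocks: (-1, 3), (-1, 1)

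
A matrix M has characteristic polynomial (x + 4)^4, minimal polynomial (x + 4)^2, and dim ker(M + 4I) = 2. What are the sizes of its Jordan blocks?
λ = -4: algebraic multiplicity 4 (exponent in χ_M), largest block size 2 (exponent in m_M), 2 blocks (geometric multiplicity). These force block sizes [2, 2].

Jordan blocks: (-4, 2), (-4, 2)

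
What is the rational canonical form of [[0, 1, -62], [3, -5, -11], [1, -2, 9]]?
The invariant factors of A (the non-unit diagonal entries of the Smith normal form of xI - A over ℚ[x]) are (x - 6)(x^2 + 2x + 4), each dividing the next. The characteristic polynomial is their product, (x - 6)(x^2 + 2x + 4).

The rational canonical form is the block-diagonal matrix of companion matrices C(f_i):
R = [[0, 0, 24], [1, 0, 8], [0, 1, 4]].

Note the characteristic polynomial does not split into linear factors over ℚ, so A has no Jordan form over ℚ; the rational canonical form exists over any field.

R = [[0, 0, 24], [1, 0, 8], [0, 1, 4]]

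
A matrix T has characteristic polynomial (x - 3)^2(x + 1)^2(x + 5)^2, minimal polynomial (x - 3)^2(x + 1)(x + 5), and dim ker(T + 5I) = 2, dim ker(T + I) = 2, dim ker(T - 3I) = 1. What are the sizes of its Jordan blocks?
Jordan blocks: (-5, 1), (-5, 1), (-1, 1), (-1, 1), (3, 2)

λ = -5: algebraic multiplicity 2 (exponent in χ_T), largest block size 1 (exponent in m_T), 2 blocks (geometric multiplicity). These force block sizes [1, 1].
λ = -1: algebraic multiplicity 2 (exponent in χ_T), largest block size 1 (exponent in m_T), 2 blocks (geometric multiplicity). These force block sizes [1, 1].
λ = 3: algebraic multiplicity 2 (exponent in χ_T), largest block size 2 (exponent in m_T), 1 block (geometric multiplicity). This forces block sizes [2].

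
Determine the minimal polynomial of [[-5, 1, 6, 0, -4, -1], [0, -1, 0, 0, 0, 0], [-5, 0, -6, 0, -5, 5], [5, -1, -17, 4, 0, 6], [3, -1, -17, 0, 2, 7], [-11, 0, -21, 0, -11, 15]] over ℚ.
m_A(x) = (x - 4)^3(x + 1)^2

The characteristic polynomial factors as (x - 4)^3(x + 1)^3. The minimal polynomial is ∏(x - λ)^{k_λ} where k_λ is the size of the largest Jordan block at λ.

For λ = -1: rank(A + I) = 4, and the largest Jordan block has size 2 (the smallest k with rank((A + I)^k) = rank((A + I)^(k+1))).
For λ = 4: rank(A - 4I) = 5, and the largest Jordan block has size 3 (the smallest k with rank((A - 4I)^k) = rank((A - 4I)^(k+1))).

So m_A(x) = (x - 4)^3(x + 1)^2.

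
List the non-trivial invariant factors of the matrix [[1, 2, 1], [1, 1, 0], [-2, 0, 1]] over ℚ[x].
(x - 1)^3

The Jordan structure of A has elementary divisors (x - 1)^3. Arranging the block sizes at each eigenvalue in decreasing order and taking row products gives the invariant factors.

Invariant factors (smallest first, each dividing the next): (x - 1)^3.

Check: the last factor (x - 1)^3 is the minimal polynomial, and the product (x - 1)^3 is the characteristic polynomial.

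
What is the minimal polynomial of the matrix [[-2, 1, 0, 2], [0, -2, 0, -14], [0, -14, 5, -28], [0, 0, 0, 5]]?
The characteristic polynomial factors as (x - 5)^2(x + 2)^2. The minimal polynomial is ∏(x - λ)^{k_λ} where k_λ is the size of the largest Jordan block at λ.

For λ = -2: rank(A + 2I) = 3, and the largest Jordan block has size 2 (the smallest k with rank((A + 2I)^k) = rank((A + 2I)^(k+1))).
For λ = 5: rank(A - 5I) = 2, and the largest Jordan block has size 1 (the smallest k with rank((A - 5I)^k) = rank((A - 5I)^(k+1))).

So m_A(x) = (x - 5)(x + 2)^2.

m_A(x) = (x - 5)(x + 2)^2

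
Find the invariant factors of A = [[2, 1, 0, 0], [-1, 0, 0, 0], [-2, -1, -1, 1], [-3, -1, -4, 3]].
The Jordan structure of A has elementary divisors (x - 1)^2, (x - 1)^2. Arranging the block sizes at each eigenvalue in decreasing order and taking row products gives the invariant factors.

Invariant factors (smallest first, each dividing the next): (x - 1)^2, (x - 1)^2.

Check: the last factor (x - 1)^2 is the minimal polynomial, and the product (x - 1)^4 is the characteristic polynomial.

(x - 1)^2, (x - 1)^2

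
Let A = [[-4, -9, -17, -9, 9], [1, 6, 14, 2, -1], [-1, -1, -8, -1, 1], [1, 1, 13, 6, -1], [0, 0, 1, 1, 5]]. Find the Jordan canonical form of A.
J = [[-5, 1, 0, 0, 0], [0, -5, 0, 0, 0], [0, 0, 5, 1, 0], [0, 0, 0, 5, 0], [0, 0, 0, 0, 5]]

The characteristic polynomial is det(xI - A) = (x - 5)^3(x + 5)^2, so the eigenvalues are -5 (algebraic multiplicity 2), 5 (algebraic multiplicity 3).

For λ = -5: rank(A + 5I) = 4, rank((A + 5I)^2) = 3. The eigenspace has dimension 5 - 4 = 1, so there is 1 Jordan block; the rank sequence gives block sizes [2].

For λ = 5: rank(A - 5I) = 3, rank((A - 5I)^2) = 2. The eigenspace has dimension 5 - 3 = 2, so there are 2 Jordan blocks; the rank sequence gives block sizes [2, 1].

Assembling the blocks gives the Jordan form J above.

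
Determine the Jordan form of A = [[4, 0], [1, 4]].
J = [[4, 1], [0, 4]]

The characteristic polynomial is det(xI - A) = (x - 4)^2, so the eigenvalues are 4 (algebraic multiplicity 2).

For λ = 4: rank(A - 4I) = 1, rank((A - 4I)^2) = 0. The eigenspace has dimension 2 - 1 = 1, so there is 1 Jordan block; the rank sequence gives block sizes [2].

Assembling the blocks gives the Jordan form J above.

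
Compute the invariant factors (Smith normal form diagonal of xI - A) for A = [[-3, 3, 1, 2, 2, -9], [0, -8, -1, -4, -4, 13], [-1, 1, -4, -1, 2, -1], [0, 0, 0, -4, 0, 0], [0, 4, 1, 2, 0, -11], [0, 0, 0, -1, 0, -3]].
x + 4, (x + 3)(x + 4), (x + 3)(x + 4)^2

The Jordan structure of A has elementary divisors (x + 4)^2, (x + 4), (x + 4), (x + 3), (x + 3). Arranging the block sizes at each eigenvalue in decreasing order and taking row products gives the invariant factors.

Invariant factors (smallest first, each dividing the next): x + 4, (x + 3)(x + 4), (x + 3)(x + 4)^2.

Check: the last factor (x + 3)(x + 4)^2 is the minimal polynomial, and the product (x + 3)^2(x + 4)^4 is the characteristic polynomial.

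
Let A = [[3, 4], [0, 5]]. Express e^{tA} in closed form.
A has Jordan form J = [[3, 0], [0, 5]] with A = PJP^{-1}, so e^{tA} = P e^{tJ} P^{-1}.

For a Jordan block J_k(λ), e^{tJ_k(λ)} = e^{λt} · (I + tN + t^2 N^2/2! + ... + t^{k-1} N^{k-1}/(k-1)!) where N is the nilpotent superdiagonal part.

Assembling the blocks and conjugating back gives the entries of e^{tA} as shown above.

e^{tA} = [[e^{3*t}, 2*(e^{2*t} - 1)*e^{3*t}], [0, e^{5*t}]]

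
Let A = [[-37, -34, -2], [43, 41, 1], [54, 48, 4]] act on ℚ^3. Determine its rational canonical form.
R = [[0, 0, 20], [1, 0, -21], [0, 1, 8]]

The invariant factors of A (the non-unit diagonal entries of the Smith normal form of xI - A over ℚ[x]) are (x - 4)(x^2 - 4x + 5), each dividing the next. The characteristic polynomial is their product, (x - 4)(x^2 - 4x + 5).

The rational canonical form is the block-diagonal matrix of companion matrices C(f_i):
R = [[0, 0, 20], [1, 0, -21], [0, 1, 8]].

Note the characteristic polynomial does not split into linear factors over ℚ, so A has no Jordan form over ℚ; the rational canonical form exists over any field.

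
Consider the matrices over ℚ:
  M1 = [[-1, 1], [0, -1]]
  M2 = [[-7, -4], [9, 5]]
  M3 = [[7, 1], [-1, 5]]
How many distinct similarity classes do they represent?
2 classes: {M1, M2}, {M3}

Characteristic polynomials: χ_{M1} = (x + 1)^2, χ_{M2} = (x + 1)^2, χ_{M3} = (x - 6)^2.

{M1, M2}: invariant factors (x + 1)^2.

{M3}: invariant factors (x - 6)^2.

Matrices are similar if and only if their invariant-factor lists agree; the partition into similarity classes is {M1, M2}, {M3}.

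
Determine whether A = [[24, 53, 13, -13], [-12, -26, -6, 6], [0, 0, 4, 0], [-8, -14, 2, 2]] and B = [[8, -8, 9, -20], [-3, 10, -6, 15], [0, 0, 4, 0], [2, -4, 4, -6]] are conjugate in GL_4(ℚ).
No.

trace(A) = 4 but trace(B) = 16. The trace is a similarity invariant, so A and B are not similar.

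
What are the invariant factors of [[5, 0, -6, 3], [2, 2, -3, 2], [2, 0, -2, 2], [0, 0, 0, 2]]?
x - 2, (x - 2)^2(x - 1)

The Jordan structure of A has elementary divisors (x - 1), (x - 2)^2, (x - 2). Arranging the block sizes at each eigenvalue in decreasing order and taking row products gives the invariant factors.

Invariant factors (smallest first, each dividing the next): x - 2, (x - 2)^2(x - 1).

Check: the last factor (x - 2)^2(x - 1) is the minimal polynomial, and the product (x - 2)^3(x - 1) is the characteristic polynomial.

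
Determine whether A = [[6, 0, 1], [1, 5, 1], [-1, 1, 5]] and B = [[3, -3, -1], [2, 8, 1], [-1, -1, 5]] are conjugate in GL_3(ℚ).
Two matrices over a field are similar if and only if they have the same invariant factors.

Both A and B have characteristic polynomial (x - 6)(x - 5)^2 and minimal polynomial (x - 6)(x - 5)^2. Computing further, both have invariant factors (x - 6)(x - 5)^2. Hence A and B are similar.

Yes.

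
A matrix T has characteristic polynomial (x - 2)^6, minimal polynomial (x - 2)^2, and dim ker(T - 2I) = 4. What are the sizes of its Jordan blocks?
Jordan blocks: (2, 2), (2, 2), (2, 1), (2, 1)

λ = 2: algebraic multiplicity 6 (exponent in χ_T), largest block size 2 (exponent in m_T), 4 blocks (geometric multiplicity). These force block sizes [2, 2, 1, 1].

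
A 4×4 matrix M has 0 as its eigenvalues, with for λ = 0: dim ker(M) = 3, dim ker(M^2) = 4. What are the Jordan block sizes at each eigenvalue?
Jordan blocks: (0, 2), (0, 1), (0, 1)

λ = 0: successive nullity increments [3, 1] count blocks of size ≥ k; block sizes are [2, 1, 1].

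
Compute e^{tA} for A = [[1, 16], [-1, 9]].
e^{tA} = [[(1 - 4*t)*e^{5*t}, 16*t*e^{5*t}], [-t*e^{5*t}, (4*t + 1)*e^{5*t}]]

A has Jordan form J = [[5, 1], [0, 5]] with A = PJP^{-1}, so e^{tA} = P e^{tJ} P^{-1}.

For a Jordan block J_k(λ), e^{tJ_k(λ)} = e^{λt} · (I + tN + t^2 N^2/2! + ... + t^{k-1} N^{k-1}/(k-1)!) where N is the nilpotent superdiagonal part.

Assembling the blocks and conjugating back gives the entries of e^{tA} as shown above.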